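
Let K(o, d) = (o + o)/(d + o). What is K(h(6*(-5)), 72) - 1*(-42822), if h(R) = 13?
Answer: 3639896/85 ≈ 42822.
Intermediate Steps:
K(o, d) = 2*o/(d + o) (K(o, d) = (2*o)/(d + o) = 2*o/(d + o))
K(h(6*(-5)), 72) - 1*(-42822) = 2*13/(72 + 13) - 1*(-42822) = 2*13/85 + 42822 = 2*13*(1/85) + 42822 = 26/85 + 42822 = 3639896/85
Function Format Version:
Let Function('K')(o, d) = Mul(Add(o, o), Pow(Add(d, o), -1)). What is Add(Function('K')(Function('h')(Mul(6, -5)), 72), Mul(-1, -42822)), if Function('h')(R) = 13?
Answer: Rational(3639896, 85) ≈ 42822.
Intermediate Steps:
Function('K')(o, d) = Mul(2, o, Pow(Add(d, o), -1)) (Function('K')(o, d) = Mul(Mul(2, o), Pow(Add(d, o), -1)) = Mul(2, o, Pow(Add(d, o), -1)))
Add(Function('K')(Function('h')(Mul(6, -5)), 72), Mul(-1, -42822)) = Add(Mul(2, 13, Pow(Add(72, 13), -1)), Mul(-1, -42822)) = Add(Mul(2, 13, Pow(85, -1)), 42822) = Add(Mul(2, 13, Rational(1, 85)), 42822) = Add(Rational(26, 85), 42822) = Rational(3639896, 85)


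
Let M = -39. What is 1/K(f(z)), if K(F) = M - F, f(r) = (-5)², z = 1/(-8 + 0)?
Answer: -1/64 ≈ -0.015625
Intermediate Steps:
z = -⅛ (z = 1/(-8) = -⅛ ≈ -0.12500)
f(r) = 25
K(F) = -39 - F
1/K(f(z)) = 1/(-39 - 1*25) = 1/(-39 - 25) = 1/(-64) = -1/64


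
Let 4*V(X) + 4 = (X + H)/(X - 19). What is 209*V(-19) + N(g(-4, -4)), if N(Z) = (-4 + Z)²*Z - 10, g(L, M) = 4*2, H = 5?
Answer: -287/4 ≈ -71.750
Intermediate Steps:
g(L, M) = 8
V(X) = -1 + (5 + X)/(4*(-19 + X)) (V(X) = -1 + ((X + 5)/(X - 19))/4 = -1 + ((5 + X)/(-19 + X))/4 = -1 + (5 + X)/(4*(-19 + X)))
N(Z) = -10 + Z*(-4 + Z)² (N(Z) = Z*(-4 + Z)² - 10 = -10 + Z*(-4 + Z)²)
209*V(-19) + N(g(-4, -4)) = 209*(3*(27 - 1*(-19))/(4*(-19 - 19))) + (-10 + 8*(-4 + 8)²) = 209*((¾)*(27 + 19)/(-38)) + (-10 + 8*4²) = 209*((¾)*(-1/38)*46) + (-10 + 8*16) = 209*(-69/76) + (-10 + 128) = -759/4 + 118 = -287/4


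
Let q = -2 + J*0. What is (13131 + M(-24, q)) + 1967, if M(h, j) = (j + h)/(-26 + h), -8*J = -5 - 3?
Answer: 377463/25 ≈ 15099.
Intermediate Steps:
J = 1 (J = -(-5 - 3)/8 = -1/8*(-8) = 1)
q = -2 (q = -2 + 1*0 = -2 + 0 = -2)
M(h, j) = (h + j)/(-26 + h)
(13131 + M(-24, q)) + 1967 = (13131 + (-24 - 2)/(-26 - 24)) + 1967 = (13131 - 26/(-50)) + 1967 = (13131 - 1/50*(-26)) + 1967 = (13131 + 13/25) + 1967 = 328288/25 + 1967 = 377463/25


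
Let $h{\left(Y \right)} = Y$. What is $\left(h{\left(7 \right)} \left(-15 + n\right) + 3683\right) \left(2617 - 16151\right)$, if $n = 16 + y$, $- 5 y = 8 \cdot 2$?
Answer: $- \frac{248186492}{5} \approx -4.9637 \cdot 10^{7}$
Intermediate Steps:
$y = - \frac{16}{5}$ ($y = - \frac{8 \cdot 2}{5} = \left(- \frac{1}{5}\right) 16 = - \frac{16}{5} \approx -3.2$)
$n = \frac{64}{5}$ ($n = 16 - \frac{16}{5} = \frac{64}{5} \approx 12.8$)
$\left(h{\left(7 \right)} \left(-15 + n\right) + 3683\right) \left(2617 - 16151\right) = \left(7 \left(-15 + \frac{64}{5}\right) + 3683\right) \left(2617 - 16151\right) = \left(7 \left(- \frac{11}{5}\right) + 3683\right) \left(-13534\right) = \left(- \frac{77}{5} + 3683\right) \left(-13534\right) = \frac{18338}{5} \left(-13534\right) = - \frac{248186492}{5}$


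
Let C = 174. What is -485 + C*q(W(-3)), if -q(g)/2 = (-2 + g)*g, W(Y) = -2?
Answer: -3269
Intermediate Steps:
q(g) = -2*g*(-2 + g) (q(g) = -2*(-2 + g)*g = -2*g*(-2 + g))
-485 + C*q(W(-3)) = -485 + 174*(2*(-2)*(2 - 1*(-2))) = -485 + 174*(2*(-2)*(2 + 2)) = -485 + 174*(2*(-2)*4) = -485 + 174*(-16) = -485 - 2784 = -3269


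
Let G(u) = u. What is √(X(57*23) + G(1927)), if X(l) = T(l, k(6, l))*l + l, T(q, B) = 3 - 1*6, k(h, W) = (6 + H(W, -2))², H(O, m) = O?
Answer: I*√695 ≈ 26.363*I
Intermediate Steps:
k(h, W) = (6 + W)²
T(q, B) = -3 (T(q, B) = 3 - 6 = -3)
X(l) = -2*l (X(l) = -3*l + l = -2*l)
√(X(57*23) + G(1927)) = √(-114*23 + 1927) = √(-2*1311 + 1927) = √(-2622 + 1927) = √(-695) = I*√695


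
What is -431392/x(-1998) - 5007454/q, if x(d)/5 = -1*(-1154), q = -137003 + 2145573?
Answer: -44768701951/579472445 ≈ -77.258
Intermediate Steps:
q = 2008570
x(d) = 5770 (x(d) = 5*(-1*(-1154)) = 5*1154 = 5770)
-431392/x(-1998) - 5007454/q = -431392/5770 - 5007454/2008570 = -431392*1/5770 - 5007454*1/2008570 = -215696/2885 - 2503727/1004285 = -44768701951/579472445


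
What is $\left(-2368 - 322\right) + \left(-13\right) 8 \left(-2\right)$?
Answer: $-2482$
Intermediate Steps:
$\left(-2368 - 322\right) + \left(-13\right) 8 \left(-2\right) = -2690 - -208 = -2690 + 208 = -2482$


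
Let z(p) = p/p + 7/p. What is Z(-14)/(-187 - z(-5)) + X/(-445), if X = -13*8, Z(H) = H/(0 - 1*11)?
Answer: 1036202/4567035 ≈ 0.22689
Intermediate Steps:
z(p) = 1 + 7/p
Z(H) = -H/11 (Z(H) = H/(0 - 11) = H/(-11) = H*(-1/11) = -H/11)
X = -104
Z(-14)/(-187 - z(-5)) + X/(-445) = (-1/11*(-14))/(-187 - (7 - 5)/(-5)) - 104/(-445) = 14/(11*(-187 - (-1)*2/5)) - 104*(-1/445) = 14/(11*(-187 - 1*(-2/5))) + 104/445 = 14/(11*(-187 + 2/5)) + 104/445 = 14/(11*(-933/5)) + 104/445 = (14/11)*(-5/933) + 104/445 = -70/10263 + 104/445 = 1036202/4567035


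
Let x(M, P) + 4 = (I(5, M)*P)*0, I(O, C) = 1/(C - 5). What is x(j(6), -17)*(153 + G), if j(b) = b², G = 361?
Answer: -2056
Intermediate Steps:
I(O, C) = 1/(-5 + C)
x(M, P) = -4 (x(M, P) = -4 + (P/(-5 + M))*0 = -4 + 0 = -4)
x(j(6), -17)*(153 + G) = -4*(153 + 361) = -4*514 = -2056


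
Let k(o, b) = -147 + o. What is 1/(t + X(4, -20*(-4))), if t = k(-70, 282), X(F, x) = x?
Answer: -1/137 ≈ -0.0072993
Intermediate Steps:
t = -217 (t = -147 - 70 = -217)
1/(t + X(4, -20*(-4))) = 1/(-217 - 20*(-4)) = 1/(-217 + 80) = 1/(-137) = -1/137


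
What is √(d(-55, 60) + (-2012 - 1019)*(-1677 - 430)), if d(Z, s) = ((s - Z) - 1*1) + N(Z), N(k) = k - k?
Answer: √6386431 ≈ 2527.1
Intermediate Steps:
N(k) = 0
d(Z, s) = -1 + s - Z (d(Z, s) = ((s - Z) - 1*1) + 0 = ((s - Z) - 1) + 0 = (-1 + s - Z) + 0 = -1 + s - Z)
√(d(-55, 60) + (-2012 - 1019)*(-1677 - 430)) = √((-1 + 60 - 1*(-55)) + (-2012 - 1019)*(-1677 - 430)) = √((-1 + 60 + 55) - 3031*(-2107)) = √(114 + 6386317) = √6386431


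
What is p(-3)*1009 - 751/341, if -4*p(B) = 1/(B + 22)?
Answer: -401145/25916 ≈ -15.479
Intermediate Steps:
p(B) = -1/(4*(22 + B)) (p(B) = -1/(4*(B + 22)) = -1/(4*(22 + B)))
p(-3)*1009 - 751/341 = -1/(88 + 4*(-3))*1009 - 751/341 = -1/(88 - 12)*1009 - 751*1/341 = -1/76*1009 - 751/341 = -1009/76 - 751/341 = -401145/25916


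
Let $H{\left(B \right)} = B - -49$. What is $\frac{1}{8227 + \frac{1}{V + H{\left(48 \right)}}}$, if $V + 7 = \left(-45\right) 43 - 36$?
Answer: $\frac{1881}{15474986} \approx 0.00012155$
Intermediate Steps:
$H{\left(B \right)} = 49 + B$ ($H{\left(B \right)} = B + 49 = 49 + B$)
$V = -1978$ ($V = -7 - 1971 = -1978$)
$\frac{1}{8227 + \frac{1}{V + H{\left(48 \right)}}} = \frac{1}{8227 + \frac{1}{-1978 + \left(49 + 48\right)}} = \frac{1}{8227 + \frac{1}{-1978 + 97}} = \frac{1}{8227 + \frac{1}{-1881}} = \frac{1}{8227 - \frac{1}{1881}} = \frac{1}{\frac{15474986}{1881}} = \frac{1881}{15474986}$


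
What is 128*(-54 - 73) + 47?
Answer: -16209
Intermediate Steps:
128*(-54 - 73) + 47 = 128*(-127) + 47 = -16256 + 47 = -16209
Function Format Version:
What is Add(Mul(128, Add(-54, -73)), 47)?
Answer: -16209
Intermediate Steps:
Add(Mul(128, Add(-54, -73)), 47) = Add(Mul(128, -127), 47) = Add(-16256, 47) = -16209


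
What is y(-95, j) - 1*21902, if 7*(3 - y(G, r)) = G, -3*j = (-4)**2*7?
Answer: -153198/7 ≈ -21885.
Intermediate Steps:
j = -112/3 (j = -(-4)**2*7/3 = -16*7/3 = -1/3*112 = -112/3 ≈ -37.333)
y(G, r) = 3 - G/7
y(-95, j) - 1*21902 = (3 - 1/7*(-95)) - 1*21902 = (3 + 95/7) - 21902 = 116/7 - 21902 = -153198/7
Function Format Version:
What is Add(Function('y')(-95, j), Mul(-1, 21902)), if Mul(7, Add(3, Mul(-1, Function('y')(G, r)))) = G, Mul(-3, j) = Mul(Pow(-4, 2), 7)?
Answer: Rational(-153198, 7) ≈ -21885.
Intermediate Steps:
j = Rational(-112, 3) (j = Mul(Rational(-1, 3), Mul(Pow(-4, 2), 7)) = Mul(Rational(-1, 3), Mul(16, 7)) = Mul(Rational(-1, 3), 112) = Rational(-112, 3) ≈ -37.333)
Function('y')(G, r) = Add(3, Mul(Rational(-1, 7), G))
Add(Function('y')(-95, j), Mul(-1, 21902)) = Add(Add(3, Mul(Rational(-1, 7), -95)), Mul(-1, 21902)) = Add(Add(3, Rational(95, 7)), -21902) = Add(Rational(116, 7), -21902) = Rational(-153198, 7)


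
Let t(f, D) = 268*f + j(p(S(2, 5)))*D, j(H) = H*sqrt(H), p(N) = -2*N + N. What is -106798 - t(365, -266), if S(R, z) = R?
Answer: -204618 - 532*I*sqrt(2) ≈ -2.0462e+5 - 752.36*I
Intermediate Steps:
p(N) = -N
j(H) = H**(3/2)
t(f, D) = 268*f - 2*I*D*sqrt(2) (t(f, D) = 268*f + (-1*2)**(3/2)*D = 268*f + (-2)**(3/2)*D = 268*f + (-2*I*sqrt(2))*D = 268*f - 2*I*D*sqrt(2))
-106798 - t(365, -266) = -106798 - (268*365 - 2*I*(-266)*sqrt(2)) = -106798 - (97820 + 532*I*sqrt(2)) = -106798 + (-97820 - 532*I*sqrt(2)) = -204618 - 532*I*sqrt(2)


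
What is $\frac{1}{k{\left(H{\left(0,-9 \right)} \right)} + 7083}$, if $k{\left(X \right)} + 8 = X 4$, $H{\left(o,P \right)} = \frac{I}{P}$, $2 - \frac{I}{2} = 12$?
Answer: $\frac{9}{63755} \approx 0.00014117$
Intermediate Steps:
$I = -20$ ($I = 4 - 24 = -20$)
$H{\left(o,P \right)} = - \frac{20}{P}$
$k{\left(X \right)} = -8 + 4 X$ ($k{\left(X \right)} = -8 + X 4 = -8 + 4 X$)
$\frac{1}{k{\left(H{\left(0,-9 \right)} \right)} + 7083} = \frac{1}{\left(-8 + 4 \left(- \frac{20}{-9}\right)\right) + 7083} = \frac{1}{\left(-8 + 4 \left(\left(-20\right) \left(- \frac{1}{9}\right)\right)\right) + 7083} = \frac{1}{\left(-8 + 4 \cdot \frac{20}{9}\right) + 7083} = \frac{1}{\left(-8 + \frac{80}{9}\right) + 7083} = \frac{1}{\frac{8}{9} + 7083} = \frac{1}{\frac{63755}{9}} = \frac{9}{63755}$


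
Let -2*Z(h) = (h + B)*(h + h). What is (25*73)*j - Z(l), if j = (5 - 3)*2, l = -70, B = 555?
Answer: -26650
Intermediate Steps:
Z(h) = -h*(555 + h) (Z(h) = -(h + 555)*(h + h)/2 = -(555 + h)*2*h/2 = -h*(555 + h))
j = 4 (j = 2*2 = 4)
(25*73)*j - Z(l) = (25*73)*4 - (-1)*(-70)*(555 - 70) = 1825*4 - (-1)*(-70)*485 = 7300 - 1*33950 = 7300 - 33950 = -26650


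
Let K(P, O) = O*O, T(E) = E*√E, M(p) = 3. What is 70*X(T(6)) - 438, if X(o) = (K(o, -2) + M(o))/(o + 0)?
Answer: -438 + 245*√6/18 ≈ -404.66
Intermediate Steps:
T(E) = E^(3/2)
K(P, O) = O²
X(o) = 7/o (X(o) = ((-2)² + 3)/(o + 0) = (4 + 3)/o = 7/o)
70*X(T(6)) - 438 = 70*(7/(6^(3/2))) - 438 = 70*(7/((6*√6))) - 438 = 70*(7*(√6/36)) - 438 = 70*(7*√6/36) - 438 = 245*√6/18 - 438 = -438 + 245*√6/18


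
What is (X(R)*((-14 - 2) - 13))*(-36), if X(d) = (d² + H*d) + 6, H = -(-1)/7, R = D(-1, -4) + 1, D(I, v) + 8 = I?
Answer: 503208/7 ≈ 71887.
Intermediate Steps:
D(I, v) = -8 + I
R = -8 (R = (-8 - 1) + 1 = -9 + 1 = -8)
H = ⅐ (H = -(-1)/7 = -1*(-⅐) = ⅐ ≈ 0.14286)
X(d) = 6 + d² + d/7 (X(d) = (d² + d/7) + 6 = 6 + d² + d/7)
(X(R)*((-14 - 2) - 13))*(-36) = ((6 + (-8)² + (⅐)*(-8))*((-14 - 2) - 13))*(-36) = ((6 + 64 - 8/7)*(-16 - 13))*(-36) = ((482/7)*(-29))*(-36) = -13978/7*(-36) = 503208/7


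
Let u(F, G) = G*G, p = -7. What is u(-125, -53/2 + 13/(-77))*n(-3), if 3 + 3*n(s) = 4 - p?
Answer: 11244966/5929 ≈ 1896.6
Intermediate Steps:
n(s) = 8/3 (n(s) = -1 + (4 - 1*(-7))/3 = -1 + (4 + 7)/3 = -1 + (⅓)*11 = -1 + 11/3 = 8/3)
u(F, G) = G²
u(-125, -53/2 + 13/(-77))*n(-3) = (-53/2 + 13/(-77))²*(8/3) = (-53*½ + 13*(-1/77))²*(8/3) = (-53/2 - 13/77)²*(8/3) = (-4107/154)²*(8/3) = (16867449/23716)*(8/3) = 11244966/5929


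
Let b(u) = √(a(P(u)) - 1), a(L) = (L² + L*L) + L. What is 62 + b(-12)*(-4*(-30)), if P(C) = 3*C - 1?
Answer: 62 + 3600*√3 ≈ 6297.4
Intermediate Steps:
P(C) = -1 + 3*C
a(L) = L + 2*L² (a(L) = (L² + L²) + L = 2*L² + L = L + 2*L²)
b(u) = √(-1 + (-1 + 3*u)*(-1 + 6*u)) (b(u) = √((-1 + 3*u)*(1 + 2*(-1 + 3*u)) - 1) = √((-1 + 3*u)*(1 + (-2 + 6*u)) - 1) = √((-1 + 3*u)*(-1 + 6*u) - 1) = √(-1 + (-1 + 3*u)*(-1 + 6*u)))
62 + b(-12)*(-4*(-30)) = 62 + (3*√(-12*(-1 + 2*(-12))))*(-4*(-30)) = 62 + (3*√(-12*(-1 - 24)))*120 = 62 + (3*√(-12*(-25)))*120 = 62 + (3*√300)*120 = 62 + (3*(10*√3))*120 = 62 + (30*√3)*120 = 62 + 3600*√3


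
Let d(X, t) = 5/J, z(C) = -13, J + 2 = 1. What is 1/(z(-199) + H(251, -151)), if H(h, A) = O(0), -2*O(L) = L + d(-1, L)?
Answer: -2/21 ≈ -0.095238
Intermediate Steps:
J = -1 (J = -2 + 1 = -1)
d(X, t) = -5 (d(X, t) = 5/(-1) = 5*(-1) = -5)
O(L) = 5/2 - L/2 (O(L) = -(L - 5)/2 = -(-5 + L)/2 = 5/2 - L/2)
H(h, A) = 5/2 (H(h, A) = 5/2 - 1/2*0 = 5/2 + 0 = 5/2)
1/(z(-199) + H(251, -151)) = 1/(-13 + 5/2) = 1/(-21/2) = -2/21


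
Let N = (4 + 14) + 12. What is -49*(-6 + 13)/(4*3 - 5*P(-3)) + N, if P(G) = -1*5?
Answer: 767/37 ≈ 20.730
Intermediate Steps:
P(G) = -5
N = 30 (N = 18 + 12 = 30)
-49*(-6 + 13)/(4*3 - 5*P(-3)) + N = -49*(-6 + 13)/(4*3 - 5*(-5)) + 30 = -343/(12 + 25) + 30 = -343/37 + 30 = 767/37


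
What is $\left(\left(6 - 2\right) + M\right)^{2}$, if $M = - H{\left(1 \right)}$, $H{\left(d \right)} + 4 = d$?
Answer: $49$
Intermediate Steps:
$H{\left(d \right)} = -4 + d$
$M = 3$ ($M = - (-4 + 1) = \left(-1\right) \left(-3\right) = 3$)
$\left(\left(6 - 2\right) + M\right)^{2} = \left(\left(6 - 2\right) + 3\right)^{2} = \left(4 + 3\right)^{2} = 7^{2} = 49$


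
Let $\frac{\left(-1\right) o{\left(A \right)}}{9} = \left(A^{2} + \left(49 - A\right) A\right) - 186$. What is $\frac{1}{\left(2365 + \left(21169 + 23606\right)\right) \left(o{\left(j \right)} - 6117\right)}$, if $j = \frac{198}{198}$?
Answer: $- \frac{1}{230231760} \approx -4.3434 \cdot 10^{-9}$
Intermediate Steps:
$j = 1$ ($j = 198 \cdot \frac{1}{198} = 1$)
$o{\left(A \right)} = 1674 - 9 A^{2} - 9 A \left(49 - A\right)$ ($o{\left(A \right)} = - 9 \left(\left(A^{2} + \left(49 - A\right) A\right) - 186\right) = - 9 \left(\left(A^{2} + A \left(49 - A\right)\right) - 186\right) = - 9 \left(-186 + A^{2} + A \left(49 - A\right)\right) = 1674 - 9 A^{2} - 9 A \left(49 - A\right)$)
$\frac{1}{\left(2365 + \left(21169 + 23606\right)\right) \left(o{\left(j \right)} - 6117\right)} = \frac{1}{\left(2365 + \left(21169 + 23606\right)\right) \left(\left(1674 - 441\right) - 6117\right)} = \frac{1}{\left(2365 + 44775\right) \left(\left(1674 - 441\right) - 6117\right)} = \frac{1}{47140 \left(1233 - 6117\right)} = \frac{1}{47140 \left(-4884\right)} = \frac{1}{47140} \left(- \frac{1}{4884}\right) = - \frac{1}{230231760}$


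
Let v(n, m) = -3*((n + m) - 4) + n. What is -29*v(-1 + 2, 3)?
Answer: -29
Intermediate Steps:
v(n, m) = 12 - 3*m - 2*n (v(n, m) = -3*((m + n) - 4) + n = -3*(-4 + m + n) + n = (12 - 3*m - 3*n) + n = 12 - 3*m - 2*n)
-29*v(-1 + 2, 3) = -29*(12 - 3*3 - 2*(-1 + 2)) = -29*(12 - 9 - 2*1) = -29*(12 - 9 - 2) = -29*1 = -29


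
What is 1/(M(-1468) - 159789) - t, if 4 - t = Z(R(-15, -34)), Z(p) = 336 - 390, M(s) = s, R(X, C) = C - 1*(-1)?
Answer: -9352907/161257 ≈ -58.000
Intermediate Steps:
R(X, C) = 1 + C (R(X, C) = C + 1 = 1 + C)
Z(p) = -54
t = 58 (t = 4 - 1*(-54) = 4 + 54 = 58)
1/(M(-1468) - 159789) - t = 1/(-1468 - 159789) - 1*58 = 1/(-161257) - 58 = -1/161257 - 58 = -9352907/161257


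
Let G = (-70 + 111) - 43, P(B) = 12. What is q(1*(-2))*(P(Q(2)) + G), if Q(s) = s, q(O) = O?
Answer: -20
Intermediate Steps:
G = -2 (G = 41 - 43 = -2)
q(1*(-2))*(P(Q(2)) + G) = (1*(-2))*(12 - 2) = -2*10 = -20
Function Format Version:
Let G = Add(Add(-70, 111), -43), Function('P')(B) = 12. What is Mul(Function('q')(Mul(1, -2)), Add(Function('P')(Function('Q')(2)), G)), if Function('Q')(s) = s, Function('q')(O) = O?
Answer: -20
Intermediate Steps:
G = -2 (G = Add(41, -43) = -2)
Mul(Function('q')(Mul(1, -2)), Add(Function('P')(Function('Q')(2)), G)) = Mul(Mul(1, -2), Add(12, -2)) = Mul(-2, 10) = -20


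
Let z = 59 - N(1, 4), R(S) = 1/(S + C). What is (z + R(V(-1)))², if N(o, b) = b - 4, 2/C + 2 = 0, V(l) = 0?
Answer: 3364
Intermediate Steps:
C = -1 (C = 2/(-2 + 0) = 2/(-2) = 2*(-½) = -1)
N(o, b) = -4 + b
R(S) = 1/(-1 + S) (R(S) = 1/(S - 1) = 1/(-1 + S))
z = 59 (z = 59 - (-4 + 4) = 59 - 1*0 = 59 + 0 = 59)
(z + R(V(-1)))² = (59 + 1/(-1 + 0))² = (59 + 1/(-1))² = (59 - 1)² = 58² = 3364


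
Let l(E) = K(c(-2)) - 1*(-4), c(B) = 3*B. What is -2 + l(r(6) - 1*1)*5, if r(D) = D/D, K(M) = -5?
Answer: -7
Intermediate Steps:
r(D) = 1
l(E) = -1 (l(E) = -5 - 1*(-4) = -5 + 4 = -1)
-2 + l(r(6) - 1*1)*5 = -2 - 1*5 = -2 - 5 = -7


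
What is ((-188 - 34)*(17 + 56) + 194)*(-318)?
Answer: 5091816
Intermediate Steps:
((-188 - 34)*(17 + 56) + 194)*(-318) = (-222*73 + 194)*(-318) = (-16206 + 194)*(-318) = -16012*(-318) = 5091816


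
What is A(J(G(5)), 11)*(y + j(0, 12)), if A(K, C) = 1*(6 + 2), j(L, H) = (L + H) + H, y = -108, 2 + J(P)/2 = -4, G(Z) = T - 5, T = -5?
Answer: -672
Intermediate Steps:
G(Z) = -10 (G(Z) = -5 - 5 = -10)
J(P) = -12 (J(P) = -4 + 2*(-4) = -4 - 8 = -12)
j(L, H) = L + 2*H (j(L, H) = (H + L) + H = L + 2*H)
A(K, C) = 8 (A(K, C) = 1*8 = 8)
A(J(G(5)), 11)*(y + j(0, 12)) = 8*(-108 + (0 + 2*12)) = 8*(-108 + (0 + 24)) = 8*(-108 + 24) = 8*(-84) = -672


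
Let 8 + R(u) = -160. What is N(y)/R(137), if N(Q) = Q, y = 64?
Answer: -8/21 ≈ -0.38095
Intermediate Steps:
R(u) = -168 (R(u) = -8 - 160 = -168)
N(y)/R(137) = 64/(-168) = 64*(-1/168) = -8/21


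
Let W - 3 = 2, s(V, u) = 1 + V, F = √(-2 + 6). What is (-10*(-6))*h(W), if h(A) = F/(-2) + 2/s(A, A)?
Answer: -40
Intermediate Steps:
F = 2 (F = √4 = 2)
W = 5 (W = 3 + 2 = 5)
h(A) = -1 + 2/(1 + A) (h(A) = 2/(-2) + 2/(1 + A) = 2*(-½) + 2/(1 + A) = -1 + 2/(1 + A))
(-10*(-6))*h(W) = (-10*(-6))*((1 - 1*5)/(1 + 5)) = 60*((1 - 5)/6) = 60*((⅙)*(-4)) = 60*(-⅔) = -40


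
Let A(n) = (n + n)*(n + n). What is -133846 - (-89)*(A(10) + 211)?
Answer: -79467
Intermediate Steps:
A(n) = 4*n² (A(n) = (2*n)*(2*n) = 4*n²)
-133846 - (-89)*(A(10) + 211) = -133846 - (-89)*(4*10² + 211) = -133846 - (-89)*(4*100 + 211) = -133846 - (-89)*(400 + 211) = -133846 - (-89)*611 = -133846 - 1*(-54379) = -133846 + 54379 = -79467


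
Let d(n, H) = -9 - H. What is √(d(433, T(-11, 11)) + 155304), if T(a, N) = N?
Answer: 2*√38821 ≈ 394.06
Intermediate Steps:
√(d(433, T(-11, 11)) + 155304) = √((-9 - 1*11) + 155304) = √((-9 - 11) + 155304) = √(-20 + 155304) = √155284 = 2*√38821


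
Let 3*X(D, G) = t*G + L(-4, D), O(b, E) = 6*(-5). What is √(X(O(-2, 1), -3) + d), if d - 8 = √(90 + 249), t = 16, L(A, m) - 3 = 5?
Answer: √(-48 + 9*√339)/3 ≈ 3.6164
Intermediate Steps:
L(A, m) = 8 (L(A, m) = 3 + 5 = 8)
O(b, E) = -30
d = 8 + √339 (d = 8 + √(90 + 249) = 8 + √339 ≈ 26.412)
X(D, G) = 8/3 + 16*G/3 (X(D, G) = (16*G + 8)/3 = (8 + 16*G)/3 = 8/3 + 16*G/3)
√(X(O(-2, 1), -3) + d) = √((8/3 + (16/3)*(-3)) + (8 + √339)) = √((8/3 - 16) + (8 + √339)) = √(-40/3 + (8 + √339)) = √(-16/3 + √339)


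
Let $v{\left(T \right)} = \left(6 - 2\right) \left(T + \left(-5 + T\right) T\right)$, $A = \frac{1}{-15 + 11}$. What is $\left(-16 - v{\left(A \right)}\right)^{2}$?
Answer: $\frac{6561}{16} \approx 410.06$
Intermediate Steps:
$A = - \frac{1}{4}$ ($A = \frac{1}{-4} = - \frac{1}{4} \approx -0.25$)
$v{\left(T \right)} = 4 T + 4 T \left(-5 + T\right)$ ($v{\left(T \right)} = 4 \left(T + T \left(-5 + T\right)\right) = 4 T + 4 T \left(-5 + T\right)$)
$\left(-16 - v{\left(A \right)}\right)^{2} = \left(-16 - 4 \left(- \frac{1}{4}\right) \left(-4 - \frac{1}{4}\right)\right)^{2} = \left(-16 - 4 \left(- \frac{1}{4}\right) \left(- \frac{17}{4}\right)\right)^{2} = \left(-16 - \frac{17}{4}\right)^{2} = \left(- \frac{81}{4}\right)^{2} = \frac{6561}{16}$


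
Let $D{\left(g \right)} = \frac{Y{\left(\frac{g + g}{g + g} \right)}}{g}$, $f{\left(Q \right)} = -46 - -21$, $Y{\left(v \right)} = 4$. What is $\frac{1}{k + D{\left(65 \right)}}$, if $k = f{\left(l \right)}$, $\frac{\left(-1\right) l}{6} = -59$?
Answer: $- \frac{65}{1621} \approx -0.040099$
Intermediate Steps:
$l = 354$ ($l = \left(-6\right) \left(-59\right) = 354$)
$f{\left(Q \right)} = -25$ ($f{\left(Q \right)} = -46 + 21 = -25$)
$D{\left(g \right)} = \frac{4}{g}$
$k = -25$
$\frac{1}{k + D{\left(65 \right)}} = \frac{1}{-25 + \frac{4}{65}} = \frac{1}{- \frac{1621}{65}} = - \frac{65}{1621}$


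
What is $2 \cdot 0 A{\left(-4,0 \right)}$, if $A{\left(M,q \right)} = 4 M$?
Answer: $0$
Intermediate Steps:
$2 \cdot 0 A{\left(-4,0 \right)} = 2 \cdot 0 \cdot 4 \left(-4\right) = 0 \left(-16\right) = 0$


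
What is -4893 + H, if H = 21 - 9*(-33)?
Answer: -4575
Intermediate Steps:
H = 318 (H = 21 + 297 = 318)
-4893 + H = -4893 + 318 = -4575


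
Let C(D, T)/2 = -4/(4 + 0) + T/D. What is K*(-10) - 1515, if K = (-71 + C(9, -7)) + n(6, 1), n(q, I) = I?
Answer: -7015/9 ≈ -779.44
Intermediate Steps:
C(D, T) = -2 + 2*T/D (C(D, T) = 2*(-4/(4 + 0) + T/D) = 2*(-4/4 + T/D) = 2*(-4*¼ + T/D) = 2*(-1 + T/D) = -2 + 2*T/D)
K = -662/9 (K = (-71 + (-2 + 2*(-7)/9)) + 1 = (-71 + (-2 + 2*(-7)*(⅑))) + 1 = (-71 + (-2 - 14/9)) + 1 = (-71 - 32/9) + 1 = -671/9 + 1 = -662/9 ≈ -73.556)
K*(-10) - 1515 = -662/9*(-10) - 1515 = 6620/9 - 1515 = -7015/9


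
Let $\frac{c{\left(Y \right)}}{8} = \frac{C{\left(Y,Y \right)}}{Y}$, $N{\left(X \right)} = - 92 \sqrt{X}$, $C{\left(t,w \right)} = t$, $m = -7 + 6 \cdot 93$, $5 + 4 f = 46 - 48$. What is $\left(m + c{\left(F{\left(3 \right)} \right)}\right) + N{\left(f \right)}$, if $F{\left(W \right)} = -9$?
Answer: $559 - 46 i \sqrt{7} \approx 559.0 - 121.7 i$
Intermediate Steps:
$f = - \frac{7}{4}$ ($f = - \frac{5}{4} + \frac{46 - 48}{4} = - \frac{5}{4} + \frac{1}{4} \left(-2\right) = - \frac{5}{4} - \frac{1}{2} = - \frac{7}{4} \approx -1.75$)
$m = 551$ ($m = -7 + 558 = 551$)
$c{\left(Y \right)} = 8$ ($c{\left(Y \right)} = 8 \frac{Y}{Y} = 8 \cdot 1 = 8$)
$\left(m + c{\left(F{\left(3 \right)} \right)}\right) + N{\left(f \right)} = \left(551 + 8\right) - 92 \sqrt{- \frac{7}{4}} = 559 - 92 \frac{i \sqrt{7}}{2} = 559 - 46 i \sqrt{7}$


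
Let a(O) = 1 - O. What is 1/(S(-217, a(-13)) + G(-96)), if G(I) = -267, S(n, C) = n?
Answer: -1/484 ≈ -0.0020661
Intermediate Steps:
1/(S(-217, a(-13)) + G(-96)) = 1/(-217 - 267) = 1/(-484) = -1/484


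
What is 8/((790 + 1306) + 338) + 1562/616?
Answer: 86519/34076 ≈ 2.5390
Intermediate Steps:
8/((790 + 1306) + 338) + 1562/616 = 8/(2096 + 338) + 1562*(1/616) = 8/2434 + 71/28 = 8*(1/2434) + 71/28 = 4/1217 + 71/28 = 86519/34076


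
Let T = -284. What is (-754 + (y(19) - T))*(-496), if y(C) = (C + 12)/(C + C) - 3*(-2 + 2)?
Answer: 4421592/19 ≈ 2.3272e+5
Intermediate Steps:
y(C) = (12 + C)/(2*C) (y(C) = (12 + C)/((2*C)) - 3*0 = (12 + C)*(1/(2*C)) + 0 = (12 + C)/(2*C) + 0 = (12 + C)/(2*C))
(-754 + (y(19) - T))*(-496) = (-754 + ((½)*(12 + 19)/19 - 1*(-284)))*(-496) = (-754 + ((½)*(1/19)*31 + 284))*(-496) = (-754 + (31/38 + 284))*(-496) = (-754 + 10823/38)*(-496) = -17829/38*(-496) = 4421592/19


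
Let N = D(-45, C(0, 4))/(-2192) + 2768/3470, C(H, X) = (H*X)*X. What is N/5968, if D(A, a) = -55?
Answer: 3129153/22697020160 ≈ 0.00013787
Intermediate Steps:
C(H, X) = H*X**2
N = 3129153/3803120 (N = -55/(-2192) + 2768/3470 = -55*(-1/2192) + 2768*(1/3470) = 55/2192 + 1384/1735 = 3129153/3803120 ≈ 0.82279)
N/5968 = (3129153/3803120)/5968 = (3129153/3803120)*(1/5968) = 3129153/22697020160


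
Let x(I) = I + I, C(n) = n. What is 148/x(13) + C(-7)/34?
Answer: 2425/442 ≈ 5.4864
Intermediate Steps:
x(I) = 2*I
148/x(13) + C(-7)/34 = 148/((2*13)) - 7/34 = 148/26 - 7*1/34 = 148*(1/26) - 7/34 = 74/13 - 7/34 = 2425/442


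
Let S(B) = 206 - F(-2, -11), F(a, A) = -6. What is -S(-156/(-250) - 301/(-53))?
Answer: -212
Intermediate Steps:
S(B) = 212 (S(B) = 206 - 1*(-6) = 206 + 6 = 212)
-S(-156/(-250) - 301/(-53)) = -1*212 = -212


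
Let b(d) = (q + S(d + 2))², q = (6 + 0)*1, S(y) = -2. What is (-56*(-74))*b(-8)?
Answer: 66304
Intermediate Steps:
q = 6 (q = 6*1 = 6)
b(d) = 16 (b(d) = (6 - 2)² = 4² = 16)
(-56*(-74))*b(-8) = -56*(-74)*16 = 4144*16 = 66304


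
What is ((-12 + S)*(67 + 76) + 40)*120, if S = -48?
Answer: -1024800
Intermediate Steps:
((-12 + S)*(67 + 76) + 40)*120 = ((-12 - 48)*(67 + 76) + 40)*120 = (-60*143 + 40)*120 = (-8580 + 40)*120 = -8540*120 = -1024800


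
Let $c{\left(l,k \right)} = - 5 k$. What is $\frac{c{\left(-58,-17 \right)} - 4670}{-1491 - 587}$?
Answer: $\frac{4585}{2078} \approx 2.2064$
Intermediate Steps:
$\frac{c{\left(-58,-17 \right)} - 4670}{-1491 - 587} = \frac{\left(-5\right) \left(-17\right) - 4670}{-1491 - 587} = \frac{85 - 4670}{-2078} = \left(-4585\right) \left(- \frac{1}{2078}\right) = \frac{4585}{2078}$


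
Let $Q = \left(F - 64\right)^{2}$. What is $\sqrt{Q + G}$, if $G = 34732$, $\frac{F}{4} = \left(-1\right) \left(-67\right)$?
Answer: $2 \sqrt{19087} \approx 276.31$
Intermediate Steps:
$F = 268$ ($F = 4 \left(\left(-1\right) \left(-67\right)\right) = 4 \cdot 67 = 268$)
$Q = 41616$ ($Q = \left(268 - 64\right)^{2} = 204^{2} = 41616$)
$\sqrt{Q + G} = \sqrt{41616 + 34732} = \sqrt{76348} = 2 \sqrt{19087}$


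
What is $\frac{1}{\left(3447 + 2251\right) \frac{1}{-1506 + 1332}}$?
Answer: $- \frac{87}{2849} \approx -0.030537$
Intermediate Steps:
$\frac{1}{\left(3447 + 2251\right) \frac{1}{-1506 + 1332}} = \frac{1}{5698 \frac{1}{-174}} = \frac{1}{5698 \left(- \frac{1}{174}\right)} = \frac{1}{- \frac{2849}{87}} = - \frac{87}{2849}$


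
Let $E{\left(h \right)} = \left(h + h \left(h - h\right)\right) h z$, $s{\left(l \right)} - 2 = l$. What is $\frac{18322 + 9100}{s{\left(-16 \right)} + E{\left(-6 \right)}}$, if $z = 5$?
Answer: $\frac{13711}{83} \approx 165.19$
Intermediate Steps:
$s{\left(l \right)} = 2 + l$
$E{\left(h \right)} = 5 h^{2}$ ($E{\left(h \right)} = \left(h + h \left(h - h\right)\right) h 5 = \left(h + h 0\right) h 5 = \left(h + 0\right) h 5 = h h 5 = h^{2} \cdot 5 = 5 h^{2}$)
$\frac{18322 + 9100}{s{\left(-16 \right)} + E{\left(-6 \right)}} = \frac{18322 + 9100}{\left(2 - 16\right) + 5 \left(-6\right)^{2}} = \frac{27422}{-14 + 5 \cdot 36} = \frac{27422}{-14 + 180} = \frac{27422}{166} = 27422 \cdot \frac{1}{166} = \frac{13711}{83}$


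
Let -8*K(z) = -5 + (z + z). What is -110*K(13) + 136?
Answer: 1699/4 ≈ 424.75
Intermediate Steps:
K(z) = 5/8 - z/4 (K(z) = -(-5 + (z + z))/8 = -(-5 + 2*z)/8 = 5/8 - z/4)
-110*K(13) + 136 = -110*(5/8 - ¼*13) + 136 = -110*(5/8 - 13/4) + 136 = -110*(-21/8) + 136 = 1155/4 + 136 = 1699/4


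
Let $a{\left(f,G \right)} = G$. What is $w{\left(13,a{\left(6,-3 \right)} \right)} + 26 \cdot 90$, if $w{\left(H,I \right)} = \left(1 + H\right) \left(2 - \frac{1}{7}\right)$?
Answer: $2366$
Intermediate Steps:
$w{\left(H,I \right)} = \frac{13}{7} + \frac{13 H}{7}$ ($w{\left(H,I \right)} = \left(1 + H\right) \left(2 - \frac{1}{7}\right) = \left(1 + H\right) \frac{13}{7} = \frac{13}{7} + \frac{13 H}{7}$)
$w{\left(13,a{\left(6,-3 \right)} \right)} + 26 \cdot 90 = \left(\frac{13}{7} + \frac{13}{7} \cdot 13\right) + 26 \cdot 90 = \left(\frac{13}{7} + \frac{169}{7}\right) + 2340 = 26 + 2340 = 2366$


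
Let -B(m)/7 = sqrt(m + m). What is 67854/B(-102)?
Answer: 11309*I*sqrt(51)/119 ≈ 678.68*I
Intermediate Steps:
B(m) = -7*sqrt(2)*sqrt(m) (B(m) = -7*sqrt(m + m) = -7*sqrt(2)*sqrt(m))
67854/B(-102) = 67854/((-7*sqrt(2)*sqrt(-102))) = 67854/((-7*sqrt(2)*I*sqrt(102))) = 67854/((-14*I*sqrt(51))) = 67854*(I*sqrt(51)/714) = 11309*I*sqrt(51)/119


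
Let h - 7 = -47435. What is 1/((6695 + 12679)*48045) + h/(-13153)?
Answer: 44147112622393/12243125835990 ≈ 3.6059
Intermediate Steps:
h = -47428 (h = 7 - 47435 = -47428)
1/((6695 + 12679)*48045) + h/(-13153) = 1/((6695 + 12679)*48045) - 47428/(-13153) = (1/48045)/19374 - 47428*(-1/13153) = (1/19374)*(1/48045) + 47428/13153 = 1/930823830 + 47428/13153 = 44147112622393/12243125835990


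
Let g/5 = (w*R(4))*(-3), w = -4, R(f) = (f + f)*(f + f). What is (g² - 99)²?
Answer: 217429799741001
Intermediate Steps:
R(f) = 4*f² (R(f) = (2*f)*(2*f) = 4*f²)
g = 3840 (g = 5*(-16*4²*(-3)) = 5*(-16*16*(-3)) = 5*(-4*64*(-3)) = 5*(-256*(-3)) = 5*768 = 3840)
(g² - 99)² = (3840² - 99)² = (14745600 - 99)² = 14745501² = 217429799741001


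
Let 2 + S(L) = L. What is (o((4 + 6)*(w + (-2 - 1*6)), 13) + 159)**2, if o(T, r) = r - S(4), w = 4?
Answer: 28900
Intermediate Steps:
S(L) = -2 + L
o(T, r) = -2 + r (o(T, r) = r - (-2 + 4) = r - 1*2 = r - 2 = -2 + r)
(o((4 + 6)*(w + (-2 - 1*6)), 13) + 159)**2 = ((-2 + 13) + 159)**2 = (11 + 159)**2 = 170**2 = 28900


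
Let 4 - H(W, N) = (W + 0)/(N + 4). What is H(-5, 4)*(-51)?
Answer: -1887/8 ≈ -235.88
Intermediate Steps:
H(W, N) = 4 - W/(4 + N) (H(W, N) = 4 - (W + 0)/(N + 4) = 4 - W/(4 + N))
H(-5, 4)*(-51) = ((16 - 1*(-5) + 4*4)/(4 + 4))*(-51) = ((16 + 5 + 16)/8)*(-51) = ((⅛)*37)*(-51) = (37/8)*(-51) = -1887/8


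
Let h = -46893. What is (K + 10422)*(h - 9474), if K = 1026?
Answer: -645289416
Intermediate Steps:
(K + 10422)*(h - 9474) = (1026 + 10422)*(-46893 - 9474) = 11448*(-56367) = -645289416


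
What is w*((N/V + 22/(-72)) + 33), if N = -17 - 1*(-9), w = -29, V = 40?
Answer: -169621/180 ≈ -942.34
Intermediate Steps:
N = -8 (N = -17 + 9 = -8)
w*((N/V + 22/(-72)) + 33) = -29*((-8/40 + 22/(-72)) + 33) = -29*((-8*1/40 + 22*(-1/72)) + 33) = -29*((-⅕ - 11/36) + 33) = -29*(-91/180 + 33) = -29*5849/180 = -169621/180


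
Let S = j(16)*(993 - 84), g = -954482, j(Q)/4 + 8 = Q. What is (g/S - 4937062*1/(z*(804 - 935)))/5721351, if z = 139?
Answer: 650665447/15620567925168 ≈ 4.1654e-5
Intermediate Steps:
j(Q) = -32 + 4*Q
S = 29088 (S = (-32 + 4*16)*(993 - 84) = (-32 + 64)*909 = 32*909 = 29088)
(g/S - 4937062*1/(z*(804 - 935)))/5721351 = (-954482/29088 - 4937062*1/(139*(804 - 935)))/5721351 = (-954482*1/29088 - 4937062/((-131*139)))*(1/5721351) = (-477241/14544 - 4937062/(-18209))*(1/5721351) = (-477241/14544 - 4937062*(-1/18209))*(1/5721351) = (-477241/14544 + 4937062/18209)*(1/5721351) = (63114548359/264831696)*(1/5721351) = 650665447/15620567925168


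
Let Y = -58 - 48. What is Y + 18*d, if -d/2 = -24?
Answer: 758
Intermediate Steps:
d = 48 (d = -2*(-24) = 48)
Y = -106
Y + 18*d = -106 + 18*48 = -106 + 864 = 758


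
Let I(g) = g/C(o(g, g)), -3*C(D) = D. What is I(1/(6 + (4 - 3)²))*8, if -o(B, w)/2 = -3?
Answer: -4/7 ≈ -0.57143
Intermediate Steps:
o(B, w) = 6 (o(B, w) = -2*(-3) = 6)
C(D) = -D/3
I(g) = -g/2 (I(g) = g/((-⅓*6)) = g/(-2) = g*(-½) = -g/2)
I(1/(6 + (4 - 3)²))*8 = -1/(2*(6 + (4 - 3)²))*8 = -1/(2*(6 + 1²))*8 = -1/(2*(6 + 1))*8 = -½/7*8 = -½*⅐*8 = -1/14*8 = -4/7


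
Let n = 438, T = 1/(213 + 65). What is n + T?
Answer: 121765/278 ≈ 438.00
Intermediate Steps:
T = 1/278 ≈ 0.0035971
n + T = 438 + 1/278 = 121765/278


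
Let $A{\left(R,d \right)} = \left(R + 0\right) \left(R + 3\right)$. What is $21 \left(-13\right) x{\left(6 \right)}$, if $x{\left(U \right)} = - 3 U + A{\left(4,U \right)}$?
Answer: $-2730$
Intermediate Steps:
$A{\left(R,d \right)} = R \left(3 + R\right)$
$x{\left(U \right)} = 28 - 3 U$ ($x{\left(U \right)} = - 3 U + 4 \left(3 + 4\right) = - 3 U + 4 \cdot 7 = - 3 U + 28 = 28 - 3 U$)
$21 \left(-13\right) x{\left(6 \right)} = 21 \left(-13\right) \left(28 - 18\right) = - 273 \left(28 - 18\right) = \left(-273\right) 10 = -2730$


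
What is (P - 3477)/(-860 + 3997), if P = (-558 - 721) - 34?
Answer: -4790/3137 ≈ -1.5269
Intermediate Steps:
P = -1313 (P = -1279 - 34 = -1313)
(P - 3477)/(-860 + 3997) = (-1313 - 3477)/(-860 + 3997) = -4790/3137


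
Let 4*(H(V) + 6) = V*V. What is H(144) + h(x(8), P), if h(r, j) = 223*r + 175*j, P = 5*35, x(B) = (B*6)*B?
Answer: 121435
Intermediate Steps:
H(V) = -6 + V**2/4 (H(V) = -6 + (V*V)/4 = -6 + V**2/4)
x(B) = 6*B**2 (x(B) = (6*B)*B = 6*B**2)
P = 175
h(r, j) = 175*j + 223*r
H(144) + h(x(8), P) = (-6 + (1/4)*144**2) + (175*175 + 223*(6*8**2)) = (-6 + (1/4)*20736) + (30625 + 223*(6*64)) = (-6 + 5184) + (30625 + 223*384) = 5178 + (30625 + 85632) = 5178 + 116257 = 121435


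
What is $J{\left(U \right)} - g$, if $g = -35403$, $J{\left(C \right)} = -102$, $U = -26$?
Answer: $35301$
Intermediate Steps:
$J{\left(U \right)} - g = -102 - -35403 = -102 + 35403 = 35301$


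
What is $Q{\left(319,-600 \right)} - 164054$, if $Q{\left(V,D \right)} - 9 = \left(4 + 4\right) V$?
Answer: $-161493$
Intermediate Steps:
$Q{\left(V,D \right)} = 9 + 8 V$ ($Q{\left(V,D \right)} = 9 + \left(4 + 4\right) V = 9 + 8 V$)
$Q{\left(319,-600 \right)} - 164054 = \left(9 + 8 \cdot 319\right) - 164054 = \left(9 + 2552\right) - 164054 = 2561 - 164054 = -161493$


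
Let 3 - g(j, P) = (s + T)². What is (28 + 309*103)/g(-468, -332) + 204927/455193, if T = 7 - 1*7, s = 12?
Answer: -1607919812/7131357 ≈ -225.47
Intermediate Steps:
T = 0 (T = 7 - 7 = 0)
g(j, P) = -141 (g(j, P) = 3 - (12 + 0)² = 3 - 1*12² = 3 - 1*144 = 3 - 144 = -141)
(28 + 309*103)/g(-468, -332) + 204927/455193 = (28 + 309*103)/(-141) + 204927/455193 = (28 + 31827)*(-1/141) + 204927*(1/455193) = 31855*(-1/141) + 68309/151731 = -31855/141 + 68309/151731 = -1607919812/7131357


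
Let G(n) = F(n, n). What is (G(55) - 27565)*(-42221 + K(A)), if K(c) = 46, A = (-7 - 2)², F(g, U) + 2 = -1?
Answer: 1162680400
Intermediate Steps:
F(g, U) = -3 (F(g, U) = -2 - 1 = -3)
A = 81 (A = (-9)² = 81)
G(n) = -3
(G(55) - 27565)*(-42221 + K(A)) = (-3 - 27565)*(-42221 + 46) = -27568*(-42175) = 1162680400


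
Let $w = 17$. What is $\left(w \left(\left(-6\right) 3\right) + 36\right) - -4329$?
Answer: $4059$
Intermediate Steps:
$\left(w \left(\left(-6\right) 3\right) + 36\right) - -4329 = \left(17 \left(\left(-6\right) 3\right) + 36\right) - -4329 = \left(17 \left(-18\right) + 36\right) + 4329 = \left(-306 + 36\right) + 4329 = -270 + 4329 = 4059$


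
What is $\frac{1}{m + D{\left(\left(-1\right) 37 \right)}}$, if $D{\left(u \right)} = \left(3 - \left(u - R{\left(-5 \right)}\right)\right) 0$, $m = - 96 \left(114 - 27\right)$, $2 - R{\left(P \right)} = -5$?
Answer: $- \frac{1}{8352} \approx -0.00011973$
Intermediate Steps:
$R{\left(P \right)} = 7$ ($R{\left(P \right)} = 2 - -5 = 2 + 5 = 7$)
$m = -8352$ ($m = \left(-96\right) 87 = -8352$)
$D{\left(u \right)} = 0$ ($D{\left(u \right)} = \left(3 - \left(-7 + u\right)\right) 0 = \left(10 - u\right) 0 = 0$)
$\frac{1}{m + D{\left(\left(-1\right) 37 \right)}} = \frac{1}{-8352 + 0} = \frac{1}{-8352} = - \frac{1}{8352}$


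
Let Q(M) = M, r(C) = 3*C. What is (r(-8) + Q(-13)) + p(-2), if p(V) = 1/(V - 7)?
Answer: -334/9 ≈ -37.111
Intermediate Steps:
p(V) = 1/(-7 + V)
(r(-8) + Q(-13)) + p(-2) = (3*(-8) - 13) + 1/(-7 - 2) = (-24 - 13) + 1/(-9) = -37 - ⅑ = -334/9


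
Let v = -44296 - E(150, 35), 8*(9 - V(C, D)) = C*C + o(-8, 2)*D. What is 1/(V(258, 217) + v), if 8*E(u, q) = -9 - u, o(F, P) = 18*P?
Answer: -8/428513 ≈ -1.8669e-5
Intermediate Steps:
V(C, D) = 9 - 9*D/2 - C²/8 (V(C, D) = 9 - (C*C + (18*2)*D)/8 = 9 - (C² + 36*D)/8 = 9 + (-9*D/2 - C²/8) = 9 - 9*D/2 - C²/8)
E(u, q) = -9/8 - u/8 (E(u, q) = (-9 - u)/8 = -9/8 - u/8)
v = -354209/8 (v = -44296 - (-9/8 - ⅛*150) = -44296 - (-9/8 - 75/4) = -44296 - 1*(-159/8) = -44296 + 159/8 = -354209/8 ≈ -44276.)
1/(V(258, 217) + v) = 1/((9 - 9/2*217 - ⅛*258²) - 354209/8) = 1/((9 - 1953/2 - ⅛*66564) - 354209/8) = 1/((9 - 1953/2 - 16641/2) - 354209/8) = 1/(-9288 - 354209/8) = 1/(-428513/8) = -8/428513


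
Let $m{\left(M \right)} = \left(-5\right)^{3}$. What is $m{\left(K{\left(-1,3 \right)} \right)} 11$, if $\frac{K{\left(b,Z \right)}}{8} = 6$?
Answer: $-1375$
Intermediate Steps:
$K{\left(b,Z \right)} = 48$ ($K{\left(b,Z \right)} = 8 \cdot 6 = 48$)
$m{\left(M \right)} = -125$
$m{\left(K{\left(-1,3 \right)} \right)} 11 = \left(-125\right) 11 = -1375$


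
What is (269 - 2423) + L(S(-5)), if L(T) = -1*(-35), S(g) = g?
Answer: -2119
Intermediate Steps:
L(T) = 35
(269 - 2423) + L(S(-5)) = (269 - 2423) + 35 = -2154 + 35 = -2119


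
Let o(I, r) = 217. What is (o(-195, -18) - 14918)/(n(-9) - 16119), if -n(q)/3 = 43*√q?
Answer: 2925499/3209530 - 632143*I/28885770 ≈ 0.9115 - 0.021884*I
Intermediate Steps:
n(q) = -129*√q
(o(-195, -18) - 14918)/(n(-9) - 16119) = (217 - 14918)/(-387*I - 16119) = -14701/(-387*I - 16119) = -14701*(-16119 + 387*I)/259971930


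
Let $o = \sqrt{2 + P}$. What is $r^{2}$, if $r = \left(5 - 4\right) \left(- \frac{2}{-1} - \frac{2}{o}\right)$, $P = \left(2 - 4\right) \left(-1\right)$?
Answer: $1$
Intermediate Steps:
$P = 2$ ($P = \left(-2\right) \left(-1\right) = 2$)
$o = 2$ ($o = \sqrt{2 + 2} = \sqrt{4} = 2$)
$r = 1$ ($r = \left(5 - 4\right) \left(- \frac{2}{-1} - \frac{2}{2}\right) = 1 \left(\left(-2\right) \left(-1\right) - 1\right) = 1 \left(2 - 1\right) = 1 \cdot 1 = 1$)
$r^{2} = 1^{2} = 1$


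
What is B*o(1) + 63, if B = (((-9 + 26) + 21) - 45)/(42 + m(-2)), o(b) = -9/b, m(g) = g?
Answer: 2583/40 ≈ 64.575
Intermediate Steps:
B = -7/40 (B = (((-9 + 26) + 21) - 45)/(42 - 2) = ((17 + 21) - 45)/40 = (38 - 45)*(1/40) = -7*1/40 = -7/40 ≈ -0.17500)
B*o(1) + 63 = -(-63)/(40*1) + 63 = -(-63)/40 + 63 = -7/40*(-9) + 63 = 63/40 + 63 = 2583/40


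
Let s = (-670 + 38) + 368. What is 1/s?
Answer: -1/264 ≈ -0.0037879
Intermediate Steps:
s = -264 (s = -632 + 368 = -264)
1/s = 1/(-264) = -1/264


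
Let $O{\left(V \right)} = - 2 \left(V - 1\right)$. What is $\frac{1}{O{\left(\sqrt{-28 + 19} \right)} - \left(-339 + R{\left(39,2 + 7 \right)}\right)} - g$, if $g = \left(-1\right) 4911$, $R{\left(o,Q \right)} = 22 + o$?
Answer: $\frac{96299869}{19609} + \frac{3 i}{39218} \approx 4911.0 + 7.6495 \cdot 10^{-5} i$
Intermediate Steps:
$O{\left(V \right)} = 2 - 2 V$ ($O{\left(V \right)} = - 2 \left(-1 + V\right) = 2 - 2 V$)
$g = -4911$
$\frac{1}{O{\left(\sqrt{-28 + 19} \right)} - \left(-339 + R{\left(39,2 + 7 \right)}\right)} - g = \frac{1}{\left(2 - 2 \sqrt{-28 + 19}\right) + \left(339 - \left(22 + 39\right)\right)} - -4911 = \frac{1}{\left(2 - 2 \sqrt{-9}\right) + \left(339 - 61\right)} + 4911 = \frac{1}{\left(2 - 2 \cdot 3 i\right) + \left(339 - 61\right)} + 4911 = \frac{1}{\left(2 - 6 i\right) + 278} + 4911 = \frac{1}{280 - 6 i} + 4911 = \frac{280 + 6 i}{78436} + 4911 = 4911 + \frac{280 + 6 i}{78436}$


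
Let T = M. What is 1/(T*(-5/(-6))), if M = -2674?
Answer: -3/6685 ≈ -0.00044877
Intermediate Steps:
T = -2674
1/(T*(-5/(-6))) = 1/(-(-13370)/(-6)) = 1/(-(-13370)*(-1)/6) = 1/(-2674*5/6) = 1/(-6685/3) = -3/6685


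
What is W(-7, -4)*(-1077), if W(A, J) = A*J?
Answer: -30156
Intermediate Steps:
W(-7, -4)*(-1077) = -7*(-4)*(-1077) = 28*(-1077) = -30156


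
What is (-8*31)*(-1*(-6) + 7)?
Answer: -3224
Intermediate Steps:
(-8*31)*(-1*(-6) + 7) = -248*(6 + 7) = -248*13 = -3224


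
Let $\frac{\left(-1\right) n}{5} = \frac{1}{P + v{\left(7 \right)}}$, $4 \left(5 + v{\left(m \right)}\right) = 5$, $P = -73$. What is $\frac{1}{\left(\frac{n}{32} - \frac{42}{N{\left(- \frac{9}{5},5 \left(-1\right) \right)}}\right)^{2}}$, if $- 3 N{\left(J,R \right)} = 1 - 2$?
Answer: $\frac{6031936}{95759921401} \approx 6.299 \cdot 10^{-5}$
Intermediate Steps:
$v{\left(m \right)} = - \frac{15}{4}$ ($v{\left(m \right)} = -5 + \frac{1}{4} \cdot 5 = -5 + \frac{5}{4} = - \frac{15}{4}$)
$N{\left(J,R \right)} = \frac{1}{3}$ ($N{\left(J,R \right)} = - \frac{1 - 2}{3} = \left(- \frac{1}{3}\right) \left(-1\right) = \frac{1}{3}$)
$n = \frac{20}{307}$ ($n = - \frac{5}{-73 - \frac{15}{4}} = - \frac{5}{- \frac{307}{4}} = \left(-5\right) \left(- \frac{4}{307}\right) = \frac{20}{307} \approx 0.065147$)
$\frac{1}{\left(\frac{n}{32} - \frac{42}{N{\left(- \frac{9}{5},5 \left(-1\right) \right)}}\right)^{2}} = \frac{1}{\left(\frac{20}{307 \cdot 32} - 42 \frac{1}{\frac{1}{3}}\right)^{2}} = \frac{1}{\left(\frac{20}{307} \cdot \frac{1}{32} - 126\right)^{2}} = \frac{1}{\left(\frac{5}{2456} - 126\right)^{2}} = \frac{1}{\left(- \frac{309451}{2456}\right)^{2}} = \frac{1}{\frac{95759921401}{6031936}} = \frac{6031936}{95759921401}$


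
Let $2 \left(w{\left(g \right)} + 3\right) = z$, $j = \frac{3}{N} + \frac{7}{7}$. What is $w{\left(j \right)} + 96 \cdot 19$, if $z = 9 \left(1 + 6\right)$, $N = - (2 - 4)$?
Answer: $\frac{3705}{2} \approx 1852.5$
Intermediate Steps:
$N = 2$ ($N = \left(-1\right) \left(-2\right) = 2$)
$j = \frac{5}{2}$ ($j = \frac{3}{2} + \frac{7}{7} = 3 \cdot \frac{1}{2} + 7 \cdot \frac{1}{7} = \frac{3}{2} + 1 = \frac{5}{2} \approx 2.5$)
$z = 63$ ($z = 9 \cdot 7 = 63$)
$w{\left(g \right)} = \frac{57}{2}$ ($w{\left(g \right)} = -3 + \frac{1}{2} \cdot 63 = -3 + \frac{63}{2} = \frac{57}{2}$)
$w{\left(j \right)} + 96 \cdot 19 = \frac{57}{2} + 96 \cdot 19 = \frac{57}{2} + 1824 = \frac{3705}{2}$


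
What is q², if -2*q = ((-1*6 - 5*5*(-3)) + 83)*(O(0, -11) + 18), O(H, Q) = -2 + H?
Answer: 1478656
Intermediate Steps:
q = -1216 (q = -((-1*6 - 5*5*(-3)) + 83)*((-2 + 0) + 18)/2 = -((-6 - 25*(-3)) + 83)*(-2 + 18)/2 = -((-6 + 75) + 83)*16/2 = -(69 + 83)*16/2 = -76*16 = -½*2432 = -1216)
q² = (-1216)² = 1478656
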